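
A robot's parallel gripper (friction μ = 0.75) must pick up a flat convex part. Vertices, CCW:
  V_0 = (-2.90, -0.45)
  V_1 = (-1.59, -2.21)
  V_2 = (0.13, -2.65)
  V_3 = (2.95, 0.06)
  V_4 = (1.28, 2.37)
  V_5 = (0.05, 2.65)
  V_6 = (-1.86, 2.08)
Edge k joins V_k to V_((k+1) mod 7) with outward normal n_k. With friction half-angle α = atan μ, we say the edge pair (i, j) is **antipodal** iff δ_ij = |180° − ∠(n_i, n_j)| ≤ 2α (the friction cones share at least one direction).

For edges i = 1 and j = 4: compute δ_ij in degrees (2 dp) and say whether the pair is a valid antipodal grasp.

α = atan 0.75 = 36.87°;  2α = 73.74°
edge 1: e_1 = (+1.72, -0.44);  n_1 = (-0.2478, -0.9688)
edge 4: e_4 = (-1.23, +0.28);  n_4 = (+0.2220, +0.9751)
∠(n_1, n_4) = 178.48°
δ = |180° − 178.48°| = 1.52°
1.52° ≤ 2α = 73.74°  →  valid

δ = 1.52°, valid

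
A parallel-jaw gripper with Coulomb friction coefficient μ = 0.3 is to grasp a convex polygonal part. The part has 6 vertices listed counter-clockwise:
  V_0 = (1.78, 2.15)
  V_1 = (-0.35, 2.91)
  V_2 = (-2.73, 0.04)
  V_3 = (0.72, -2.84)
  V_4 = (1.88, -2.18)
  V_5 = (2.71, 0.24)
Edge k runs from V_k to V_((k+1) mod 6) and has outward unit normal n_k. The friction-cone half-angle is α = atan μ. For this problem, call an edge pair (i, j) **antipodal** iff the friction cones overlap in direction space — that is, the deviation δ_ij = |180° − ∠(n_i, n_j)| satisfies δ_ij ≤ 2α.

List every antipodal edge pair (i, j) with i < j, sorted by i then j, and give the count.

count = 4; pairs: (0,2), (1,3), (1,4), (2,5)

α = atan 0.3 = 16.70°;  2α = 33.40°
n_0 = (+0.3361, +0.9418)
n_1 = (-0.7698, +0.6383)
n_2 = (-0.6408, -0.7677)
n_3 = (+0.4945, -0.8692)
n_4 = (+0.9459, -0.3244)
n_5 = (+0.8991, +0.4378)
  (0,1): δ = 110.03°  ·
  (0,2): δ = 20.22°  ✓
  (0,3): δ = 49.28°  ·
  (0,4): δ = 90.71°  ·
  (0,5): δ = 135.60°  ·
  (1,2): δ = 90.19°  ·
  (1,3): δ = 20.69°  ✓
  (1,4): δ = 20.74°  ✓
  (1,5): δ = 65.63°  ·
  (2,3): δ = 110.51°  ·
  (2,4): δ = 69.08°  ·
  (2,5): δ = 24.18°  ✓
  (3,4): δ = 138.57°  ·
  (3,5): δ = 93.68°  ·
  (4,5): δ = 135.11°  ·
antipodal pairs: 4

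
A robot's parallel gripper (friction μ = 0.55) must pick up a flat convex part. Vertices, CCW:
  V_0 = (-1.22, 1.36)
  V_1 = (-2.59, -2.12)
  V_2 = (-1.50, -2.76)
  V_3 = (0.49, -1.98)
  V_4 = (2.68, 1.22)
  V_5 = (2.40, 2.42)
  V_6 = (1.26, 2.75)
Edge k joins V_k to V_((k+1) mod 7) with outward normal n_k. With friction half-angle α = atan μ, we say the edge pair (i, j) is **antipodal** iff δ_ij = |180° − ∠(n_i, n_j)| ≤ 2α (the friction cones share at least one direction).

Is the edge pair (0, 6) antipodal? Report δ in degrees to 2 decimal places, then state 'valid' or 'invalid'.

δ = 140.76°, invalid

α = atan 0.55 = 28.81°;  2α = 57.62°
edge 0: e_0 = (-1.37, -3.48);  n_0 = (-0.9305, +0.3663)
edge 6: e_6 = (-2.48, -1.39);  n_6 = (-0.4889, +0.8723)
∠(n_0, n_6) = 39.24°
δ = |180° − 39.24°| = 140.76°
140.76° > 2α = 57.62°  →  invalid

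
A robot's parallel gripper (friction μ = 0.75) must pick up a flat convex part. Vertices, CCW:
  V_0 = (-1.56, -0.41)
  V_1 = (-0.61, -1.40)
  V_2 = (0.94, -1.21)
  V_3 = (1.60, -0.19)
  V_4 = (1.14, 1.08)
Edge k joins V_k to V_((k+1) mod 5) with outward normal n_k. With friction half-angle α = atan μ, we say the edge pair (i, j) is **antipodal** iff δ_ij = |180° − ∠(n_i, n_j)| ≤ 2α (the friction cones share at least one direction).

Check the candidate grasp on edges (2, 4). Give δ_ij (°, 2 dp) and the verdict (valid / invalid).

α = atan 0.75 = 36.87°;  2α = 73.74°
edge 2: e_2 = (+0.66, +1.02);  n_2 = (+0.8396, -0.5433)
edge 4: e_4 = (-2.70, -1.49);  n_4 = (-0.4832, +0.8755)
∠(n_2, n_4) = 151.80°
δ = |180° − 151.80°| = 28.20°
28.20° ≤ 2α = 73.74°  →  valid

δ = 28.20°, valid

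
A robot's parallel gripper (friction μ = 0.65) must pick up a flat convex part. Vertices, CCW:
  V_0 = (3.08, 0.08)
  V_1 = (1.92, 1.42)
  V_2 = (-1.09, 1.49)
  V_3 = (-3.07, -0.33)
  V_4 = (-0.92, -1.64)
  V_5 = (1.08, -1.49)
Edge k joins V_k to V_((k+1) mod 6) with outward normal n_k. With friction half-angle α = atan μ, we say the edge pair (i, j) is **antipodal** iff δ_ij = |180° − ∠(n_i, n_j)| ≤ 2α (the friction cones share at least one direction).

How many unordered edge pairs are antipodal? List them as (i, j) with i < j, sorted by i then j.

count = 7; pairs: (0,3), (0,4), (1,3), (1,4), (1,5), (2,4), (2,5)

α = atan 0.65 = 33.02°;  2α = 66.05°
n_0 = (+0.7561, +0.6545)
n_1 = (+0.0232, +0.9997)
n_2 = (-0.6767, +0.7362)
n_3 = (-0.5203, -0.8540)
n_4 = (+0.0748, -0.9972)
n_5 = (+0.6175, -0.7866)
  (0,1): δ = 132.21°  ·
  (0,2): δ = 88.29°  ·
  (0,3): δ = 17.76°  ✓
  (0,4): δ = 53.41°  ✓
  (0,5): δ = 87.25°  ·
  (1,2): δ = 136.08°  ·
  (1,3): δ = 30.02°  ✓
  (1,4): δ = 5.62°  ✓
  (1,5): δ = 39.46°  ✓
  (2,3): δ = 73.94°  ·
  (2,4): δ = 38.30°  ✓
  (2,5): δ = 4.46°  ✓
  (3,4): δ = 144.36°  ·
  (3,5): δ = 110.51°  ·
  (4,5): δ = 146.16°  ·
antipodal pairs: 7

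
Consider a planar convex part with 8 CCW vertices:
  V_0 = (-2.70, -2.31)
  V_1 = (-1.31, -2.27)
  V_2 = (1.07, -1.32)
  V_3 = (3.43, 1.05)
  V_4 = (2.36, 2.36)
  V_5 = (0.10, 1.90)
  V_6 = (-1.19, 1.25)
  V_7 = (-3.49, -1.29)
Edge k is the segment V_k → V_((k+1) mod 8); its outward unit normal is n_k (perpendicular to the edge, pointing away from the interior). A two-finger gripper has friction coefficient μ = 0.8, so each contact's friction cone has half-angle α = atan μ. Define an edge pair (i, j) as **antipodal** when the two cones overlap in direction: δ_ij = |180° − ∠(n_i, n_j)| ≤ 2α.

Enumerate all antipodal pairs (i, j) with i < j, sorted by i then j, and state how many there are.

count = 13; pairs: (0,3), (0,4), (0,5), (0,6), (1,3), (1,4), (1,5), (1,6), (2,4), (2,5), (2,6), (3,7), (4,7)

α = atan 0.8 = 38.66°;  2α = 77.32°
n_0 = (+0.0288, -0.9996)
n_1 = (+0.3707, -0.9287)
n_2 = (+0.7086, -0.7056)
n_3 = (+0.7745, +0.6326)
n_4 = (-0.1995, +0.9799)
n_5 = (-0.4500, +0.8930)
n_6 = (-0.7413, +0.6712)
n_7 = (-0.7906, -0.6123)
  (0,1): δ = 159.89°  ·
  (0,2): δ = 136.53°  ·
  (0,3): δ = 52.41°  ✓
  (0,4): δ = 9.86°  ✓
  (0,5): δ = 25.09°  ✓
  (0,6): δ = 46.19°  ✓
  (0,7): δ = 126.11°  ·
  (1,2): δ = 156.64°  ·
  (1,3): δ = 72.52°  ✓
  (1,4): δ = 10.26°  ✓
  (1,5): δ = 4.98°  ✓
  (1,6): δ = 26.08°  ✓
  (1,7): δ = 106.00°  ·
  (2,3): δ = 95.88°  ·
  (2,4): δ = 33.62°  ✓
  (2,5): δ = 18.38°  ✓
  (2,6): δ = 2.72°  ✓
  (2,7): δ = 82.64°  ·
  (3,4): δ = 117.74°  ·
  (3,5): δ = 102.50°  ·
  (3,6): δ = 81.40°  ·
  (3,7): δ = 1.48°  ✓
  (4,5): δ = 164.76°  ·
  (4,6): δ = 143.67°  ·
  (4,7): δ = 63.75°  ✓
  (5,6): δ = 158.90°  ·
  (5,7): δ = 78.98°  ·
  (6,7): δ = 100.08°  ·
antipodal pairs: 13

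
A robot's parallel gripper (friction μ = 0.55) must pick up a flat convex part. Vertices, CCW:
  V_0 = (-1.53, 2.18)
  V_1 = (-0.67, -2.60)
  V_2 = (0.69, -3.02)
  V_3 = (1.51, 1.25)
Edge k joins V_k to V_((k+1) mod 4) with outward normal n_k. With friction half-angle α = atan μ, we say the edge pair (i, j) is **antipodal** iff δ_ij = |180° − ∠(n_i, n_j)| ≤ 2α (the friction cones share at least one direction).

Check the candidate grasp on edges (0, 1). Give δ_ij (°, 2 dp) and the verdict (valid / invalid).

α = atan 0.55 = 28.81°;  2α = 57.62°
edge 0: e_0 = (+0.86, -4.78);  n_0 = (-0.9842, -0.1771)
edge 1: e_1 = (+1.36, -0.42);  n_1 = (-0.2951, -0.9555)
∠(n_0, n_1) = 62.64°
δ = |180° − 62.64°| = 117.36°
117.36° > 2α = 57.62°  →  invalid

δ = 117.36°, invalid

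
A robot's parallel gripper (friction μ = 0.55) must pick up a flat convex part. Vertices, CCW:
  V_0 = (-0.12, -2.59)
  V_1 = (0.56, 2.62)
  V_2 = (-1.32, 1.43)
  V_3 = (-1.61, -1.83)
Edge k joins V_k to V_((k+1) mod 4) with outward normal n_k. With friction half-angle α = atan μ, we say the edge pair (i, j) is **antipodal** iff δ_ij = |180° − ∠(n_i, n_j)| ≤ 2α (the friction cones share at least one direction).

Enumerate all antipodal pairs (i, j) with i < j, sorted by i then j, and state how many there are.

count = 2; pairs: (0,1), (0,2)

α = atan 0.55 = 28.81°;  2α = 57.62°
n_0 = (+0.9916, -0.1294)
n_1 = (-0.5348, +0.8450)
n_2 = (-0.9961, +0.0886)
n_3 = (-0.4544, -0.8908)
  (0,1): δ = 50.23°  ✓
  (0,2): δ = 2.35°  ✓
  (0,3): δ = 70.41°  ·
  (1,2): δ = 127.42°  ·
  (1,3): δ = 59.36°  ·
  (2,3): δ = 111.94°  ·
antipodal pairs: 2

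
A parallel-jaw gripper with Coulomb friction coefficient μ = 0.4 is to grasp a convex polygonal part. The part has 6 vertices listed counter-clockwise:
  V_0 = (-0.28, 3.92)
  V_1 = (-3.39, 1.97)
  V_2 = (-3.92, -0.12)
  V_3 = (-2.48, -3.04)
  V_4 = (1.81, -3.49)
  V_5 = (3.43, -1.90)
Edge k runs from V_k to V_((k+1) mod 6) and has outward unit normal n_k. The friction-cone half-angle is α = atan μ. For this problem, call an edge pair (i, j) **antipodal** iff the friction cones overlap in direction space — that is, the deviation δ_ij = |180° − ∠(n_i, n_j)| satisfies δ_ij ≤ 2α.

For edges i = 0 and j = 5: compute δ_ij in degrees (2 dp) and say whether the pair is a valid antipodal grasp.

α = atan 0.4 = 21.80°;  2α = 43.60°
edge 0: e_0 = (-3.11, -1.95);  n_0 = (-0.5312, +0.8472)
edge 5: e_5 = (-3.71, +5.82);  n_5 = (+0.8432, +0.5375)
∠(n_0, n_5) = 89.57°
δ = |180° − 89.57°| = 90.43°
90.43° > 2α = 43.60°  →  invalid

δ = 90.43°, invalid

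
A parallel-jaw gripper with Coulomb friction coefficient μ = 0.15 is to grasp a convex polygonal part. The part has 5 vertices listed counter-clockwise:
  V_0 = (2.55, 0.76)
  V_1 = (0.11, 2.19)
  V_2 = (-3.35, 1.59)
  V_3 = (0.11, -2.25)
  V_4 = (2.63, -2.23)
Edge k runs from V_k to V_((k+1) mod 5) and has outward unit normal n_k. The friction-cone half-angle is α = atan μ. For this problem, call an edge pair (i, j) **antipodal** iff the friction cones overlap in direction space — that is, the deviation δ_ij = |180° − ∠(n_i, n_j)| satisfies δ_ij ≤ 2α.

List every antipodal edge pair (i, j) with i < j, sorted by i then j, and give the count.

count = 1; pairs: (1,3)

α = atan 0.15 = 8.53°;  2α = 17.06°
n_0 = (+0.5056, +0.8628)
n_1 = (-0.1709, +0.9853)
n_2 = (-0.7429, -0.6694)
n_3 = (+0.0079, -1.0000)
n_4 = (+0.9996, +0.0267)
  (0,1): δ = 139.79°  ·
  (0,2): δ = 17.61°  ·
  (0,3): δ = 30.83°  ·
  (0,4): δ = 121.91°  ·
  (1,2): δ = 57.82°  ·
  (1,3): δ = 9.38°  ✓
  (1,4): δ = 81.69°  ·
  (2,3): δ = 131.57°  ·
  (2,4): δ = 40.49°  ·
  (3,4): δ = 88.92°  ·
antipodal pairs: 1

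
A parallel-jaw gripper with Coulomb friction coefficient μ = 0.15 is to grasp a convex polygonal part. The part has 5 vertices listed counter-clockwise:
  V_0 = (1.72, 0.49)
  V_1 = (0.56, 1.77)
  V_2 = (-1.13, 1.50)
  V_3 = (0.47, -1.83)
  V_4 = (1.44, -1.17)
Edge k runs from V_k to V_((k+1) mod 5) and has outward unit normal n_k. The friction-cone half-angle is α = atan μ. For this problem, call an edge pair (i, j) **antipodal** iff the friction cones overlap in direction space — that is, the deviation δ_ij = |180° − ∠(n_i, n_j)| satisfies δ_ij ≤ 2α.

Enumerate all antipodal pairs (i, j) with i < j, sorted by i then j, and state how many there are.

count = 1; pairs: (0,2)

α = atan 0.15 = 8.53°;  2α = 17.06°
n_0 = (+0.7410, +0.6715)
n_1 = (-0.1578, +0.9875)
n_2 = (-0.9014, -0.4331)
n_3 = (+0.5625, -0.8268)
n_4 = (+0.9861, -0.1663)
  (0,1): δ = 123.11°  ·
  (0,2): δ = 16.52°  ✓
  (0,3): δ = 82.05°  ·
  (0,4): δ = 128.24°  ·
  (1,2): δ = 73.41°  ·
  (1,3): δ = 25.15°  ·
  (1,4): δ = 71.35°  ·
  (2,3): δ = 81.43°  ·
  (2,4): δ = 35.24°  ·
  (3,4): δ = 133.81°  ·
antipodal pairs: 1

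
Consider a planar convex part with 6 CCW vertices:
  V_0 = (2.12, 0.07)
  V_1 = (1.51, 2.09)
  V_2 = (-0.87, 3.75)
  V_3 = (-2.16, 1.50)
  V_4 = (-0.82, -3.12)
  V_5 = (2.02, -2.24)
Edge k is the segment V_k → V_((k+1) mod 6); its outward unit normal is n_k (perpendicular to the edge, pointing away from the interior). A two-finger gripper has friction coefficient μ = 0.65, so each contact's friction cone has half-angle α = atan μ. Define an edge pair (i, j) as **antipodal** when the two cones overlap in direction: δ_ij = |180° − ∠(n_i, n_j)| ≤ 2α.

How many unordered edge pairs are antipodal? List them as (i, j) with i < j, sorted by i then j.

α = atan 0.65 = 33.02°;  2α = 66.05°
n_0 = (+0.9573, +0.2891)
n_1 = (+0.5721, +0.8202)
n_2 = (-0.8675, +0.4974)
n_3 = (-0.9604, -0.2786)
n_4 = (+0.2960, -0.9552)
n_5 = (+0.9991, -0.0432)
  (0,1): δ = 141.70°  ·
  (0,2): δ = 46.63°  ✓
  (0,3): δ = 0.63°  ✓
  (0,4): δ = 90.41°  ·
  (0,5): δ = 160.72°  ·
  (1,2): δ = 84.93°  ·
  (1,3): δ = 38.93°  ✓
  (1,4): δ = 52.11°  ✓
  (1,5): δ = 122.42°  ·
  (2,3): δ = 134.00°  ·
  (2,4): δ = 42.96°  ✓
  (2,5): δ = 27.35°  ✓
  (3,4): δ = 88.96°  ·
  (3,5): δ = 18.65°  ✓
  (4,5): δ = 109.69°  ·
antipodal pairs: 7

count = 7; pairs: (0,2), (0,3), (1,3), (1,4), (2,4), (2,5), (3,5)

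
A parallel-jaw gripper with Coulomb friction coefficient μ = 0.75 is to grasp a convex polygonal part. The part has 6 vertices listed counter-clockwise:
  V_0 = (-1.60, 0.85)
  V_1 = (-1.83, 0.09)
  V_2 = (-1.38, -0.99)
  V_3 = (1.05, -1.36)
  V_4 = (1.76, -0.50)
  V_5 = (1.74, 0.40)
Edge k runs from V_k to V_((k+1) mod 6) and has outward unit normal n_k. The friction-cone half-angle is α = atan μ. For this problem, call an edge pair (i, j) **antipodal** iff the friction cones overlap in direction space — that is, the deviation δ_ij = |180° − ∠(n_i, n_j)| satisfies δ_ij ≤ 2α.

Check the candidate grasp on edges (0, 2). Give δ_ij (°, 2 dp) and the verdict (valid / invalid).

α = atan 0.75 = 36.87°;  2α = 73.74°
edge 0: e_0 = (-0.23, -0.76);  n_0 = (-0.9571, +0.2897)
edge 2: e_2 = (+2.43, -0.37);  n_2 = (-0.1505, -0.9886)
∠(n_0, n_2) = 98.18°
δ = |180° − 98.18°| = 81.82°
81.82° > 2α = 73.74°  →  invalid

δ = 81.82°, invalid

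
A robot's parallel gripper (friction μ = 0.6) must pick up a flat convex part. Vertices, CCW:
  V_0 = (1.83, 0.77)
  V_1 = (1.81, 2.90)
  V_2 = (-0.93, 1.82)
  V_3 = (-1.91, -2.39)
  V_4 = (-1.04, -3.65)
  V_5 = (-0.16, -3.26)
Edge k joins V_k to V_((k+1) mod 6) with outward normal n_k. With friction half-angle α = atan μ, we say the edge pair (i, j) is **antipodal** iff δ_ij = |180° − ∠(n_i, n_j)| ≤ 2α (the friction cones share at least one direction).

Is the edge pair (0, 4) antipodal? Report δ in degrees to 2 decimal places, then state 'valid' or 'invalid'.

δ = 113.36°, invalid

α = atan 0.6 = 30.96°;  2α = 61.93°
edge 0: e_0 = (-0.02, +2.13);  n_0 = (+1.0000, +0.0094)
edge 4: e_4 = (+0.88, +0.39);  n_4 = (+0.4052, -0.9142)
∠(n_0, n_4) = 66.64°
δ = |180° − 66.64°| = 113.36°
113.36° > 2α = 61.93°  →  invalid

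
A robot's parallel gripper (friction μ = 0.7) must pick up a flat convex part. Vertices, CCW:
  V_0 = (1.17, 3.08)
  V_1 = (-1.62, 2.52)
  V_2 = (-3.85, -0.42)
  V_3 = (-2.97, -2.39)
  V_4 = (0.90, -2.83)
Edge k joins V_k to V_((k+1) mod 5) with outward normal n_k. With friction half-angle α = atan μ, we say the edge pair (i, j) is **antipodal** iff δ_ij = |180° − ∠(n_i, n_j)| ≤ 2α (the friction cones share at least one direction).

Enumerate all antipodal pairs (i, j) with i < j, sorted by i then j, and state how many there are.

α = atan 0.7 = 34.99°;  2α = 69.98°
n_0 = (-0.1968, +0.9804)
n_1 = (-0.7967, +0.6043)
n_2 = (-0.9130, -0.4079)
n_3 = (-0.1130, -0.9936)
n_4 = (+0.9990, -0.0456)
  (0,1): δ = 138.53°  ·
  (0,2): δ = 77.28°  ·
  (0,3): δ = 17.84°  ✓
  (0,4): δ = 76.03°  ·
  (1,2): δ = 118.75°  ·
  (1,3): δ = 59.31°  ✓
  (1,4): δ = 34.56°  ✓
  (2,3): δ = 120.56°  ·
  (2,4): δ = 26.69°  ✓
  (3,4): δ = 86.13°  ·
antipodal pairs: 4

count = 4; pairs: (0,3), (1,3), (1,4), (2,4)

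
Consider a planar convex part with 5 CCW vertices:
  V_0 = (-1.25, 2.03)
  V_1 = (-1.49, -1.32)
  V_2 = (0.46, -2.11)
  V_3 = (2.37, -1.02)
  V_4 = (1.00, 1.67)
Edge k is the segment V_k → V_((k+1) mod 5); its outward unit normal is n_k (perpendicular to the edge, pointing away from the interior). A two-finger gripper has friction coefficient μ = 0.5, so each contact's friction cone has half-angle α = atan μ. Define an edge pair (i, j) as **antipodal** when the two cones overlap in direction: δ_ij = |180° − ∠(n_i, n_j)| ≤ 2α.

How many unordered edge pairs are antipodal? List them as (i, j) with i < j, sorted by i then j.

count = 4; pairs: (0,3), (1,3), (1,4), (2,4)

α = atan 0.5 = 26.57°;  2α = 53.13°
n_0 = (-0.9974, +0.0715)
n_1 = (-0.3755, -0.9268)
n_2 = (+0.4956, -0.8685)
n_3 = (+0.8911, +0.4538)
n_4 = (+0.1580, +0.9874)
  (0,1): δ = 107.96°  ·
  (0,2): δ = 56.19°  ·
  (0,3): δ = 31.09°  ✓
  (0,4): δ = 85.01°  ·
  (1,2): δ = 128.23°  ·
  (1,3): δ = 40.96°  ✓
  (1,4): δ = 12.96°  ✓
  (2,3): δ = 92.72°  ·
  (2,4): δ = 38.80°  ✓
  (3,4): δ = 126.08°  ·
antipodal pairs: 4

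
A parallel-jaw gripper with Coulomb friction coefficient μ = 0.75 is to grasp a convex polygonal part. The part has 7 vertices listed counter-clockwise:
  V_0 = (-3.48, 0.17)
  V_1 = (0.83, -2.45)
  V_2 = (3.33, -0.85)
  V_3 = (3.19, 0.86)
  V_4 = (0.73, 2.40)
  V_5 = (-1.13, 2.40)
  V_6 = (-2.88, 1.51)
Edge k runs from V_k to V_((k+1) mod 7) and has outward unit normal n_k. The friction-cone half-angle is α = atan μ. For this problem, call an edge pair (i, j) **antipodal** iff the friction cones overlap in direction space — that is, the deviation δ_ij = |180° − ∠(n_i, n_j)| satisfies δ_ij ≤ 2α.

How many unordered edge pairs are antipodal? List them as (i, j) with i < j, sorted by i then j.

α = atan 0.75 = 36.87°;  2α = 73.74°
n_0 = (-0.5194, -0.8545)
n_1 = (+0.5391, -0.8423)
n_2 = (+0.9967, +0.0816)
n_3 = (+0.5306, +0.8476)
n_4 = (+0.0000, +1.0000)
n_5 = (-0.4533, +0.8914)
n_6 = (-0.9127, +0.4087)
  (0,1): δ = 116.09°  ·
  (0,2): δ = 54.02°  ✓
  (0,3): δ = 0.75°  ✓
  (0,4): δ = 31.29°  ✓
  (0,5): δ = 58.25°  ✓
  (0,6): δ = 97.17°  ·
  (1,2): δ = 117.94°  ·
  (1,3): δ = 64.67°  ✓
  (1,4): δ = 32.62°  ✓
  (1,5): δ = 5.66°  ✓
  (1,6): δ = 33.26°  ✓
  (2,3): δ = 126.73°  ·
  (2,4): δ = 94.68°  ·
  (2,5): δ = 67.72°  ✓
  (2,6): δ = 28.80°  ✓
  (3,4): δ = 147.95°  ·
  (3,5): δ = 121.00°  ·
  (3,6): δ = 82.07°  ·
  (4,5): δ = 153.04°  ·
  (4,6): δ = 114.12°  ·
  (5,6): δ = 141.08°  ·
antipodal pairs: 10

count = 10; pairs: (0,2), (0,3), (0,4), (0,5), (1,3), (1,4), (1,5), (1,6), (2,5), (2,6)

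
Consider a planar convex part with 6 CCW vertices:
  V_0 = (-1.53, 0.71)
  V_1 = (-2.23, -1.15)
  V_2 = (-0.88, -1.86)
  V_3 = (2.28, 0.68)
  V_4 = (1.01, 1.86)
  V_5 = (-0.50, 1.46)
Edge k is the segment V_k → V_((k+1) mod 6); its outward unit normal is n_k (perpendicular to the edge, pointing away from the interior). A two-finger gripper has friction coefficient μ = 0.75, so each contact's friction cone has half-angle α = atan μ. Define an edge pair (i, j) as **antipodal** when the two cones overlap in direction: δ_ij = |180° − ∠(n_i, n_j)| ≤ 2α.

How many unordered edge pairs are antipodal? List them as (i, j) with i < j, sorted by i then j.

α = atan 0.75 = 36.87°;  2α = 73.74°
n_0 = (-0.9359, +0.3522)
n_1 = (-0.4655, -0.8851)
n_2 = (+0.6265, -0.7794)
n_3 = (+0.6807, +0.7326)
n_4 = (-0.2561, +0.9667)
n_5 = (-0.5886, +0.8084)
  (0,1): δ = 97.12°  ·
  (0,2): δ = 30.58°  ✓
  (0,3): δ = 67.73°  ✓
  (0,4): δ = 125.46°  ·
  (0,5): δ = 146.68°  ·
  (1,2): δ = 113.47°  ·
  (1,3): δ = 15.16°  ✓
  (1,4): δ = 42.58°  ✓
  (1,5): δ = 63.80°  ✓
  (2,3): δ = 81.69°  ·
  (2,4): δ = 23.96°  ✓
  (2,5): δ = 2.73°  ✓
  (3,4): δ = 122.27°  ·
  (3,5): δ = 101.04°  ·
  (4,5): δ = 158.78°  ·
antipodal pairs: 7

count = 7; pairs: (0,2), (0,3), (1,3), (1,4), (1,5), (2,4), (2,5)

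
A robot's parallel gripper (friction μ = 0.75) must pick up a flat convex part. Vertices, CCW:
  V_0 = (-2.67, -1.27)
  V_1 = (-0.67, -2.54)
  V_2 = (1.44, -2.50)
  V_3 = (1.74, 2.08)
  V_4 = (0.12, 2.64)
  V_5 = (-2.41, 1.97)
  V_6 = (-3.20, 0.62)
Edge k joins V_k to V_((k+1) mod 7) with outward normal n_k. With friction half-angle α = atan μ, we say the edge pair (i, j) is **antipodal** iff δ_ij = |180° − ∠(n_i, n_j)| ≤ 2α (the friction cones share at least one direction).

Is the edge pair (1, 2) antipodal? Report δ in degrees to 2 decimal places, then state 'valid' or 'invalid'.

δ = 94.83°, invalid

α = atan 0.75 = 36.87°;  2α = 73.74°
edge 1: e_1 = (+2.11, +0.04);  n_1 = (+0.0190, -0.9998)
edge 2: e_2 = (+0.30, +4.58);  n_2 = (+0.9979, -0.0654)
∠(n_1, n_2) = 85.17°
δ = |180° − 85.17°| = 94.83°
94.83° > 2α = 73.74°  →  invalid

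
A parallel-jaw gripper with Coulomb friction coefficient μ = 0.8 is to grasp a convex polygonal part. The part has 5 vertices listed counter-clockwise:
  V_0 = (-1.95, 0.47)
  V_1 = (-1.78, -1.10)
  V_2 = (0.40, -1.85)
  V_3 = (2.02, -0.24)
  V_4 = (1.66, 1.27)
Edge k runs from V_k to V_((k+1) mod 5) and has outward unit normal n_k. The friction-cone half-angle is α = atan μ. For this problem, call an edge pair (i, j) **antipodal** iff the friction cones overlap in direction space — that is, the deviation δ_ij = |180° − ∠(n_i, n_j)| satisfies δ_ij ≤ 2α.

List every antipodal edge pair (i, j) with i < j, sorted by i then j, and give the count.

count = 5; pairs: (0,2), (0,3), (1,3), (1,4), (2,4)

α = atan 0.8 = 38.66°;  2α = 77.32°
n_0 = (-0.9942, -0.1077)
n_1 = (-0.3253, -0.9456)
n_2 = (+0.7049, -0.7093)
n_3 = (+0.9727, +0.2319)
n_4 = (-0.2164, +0.9763)
  (0,1): δ = 115.17°  ·
  (0,2): δ = 51.36°  ✓
  (0,3): δ = 7.23°  ✓
  (0,4): δ = 96.32°  ·
  (1,2): δ = 116.19°  ·
  (1,3): δ = 57.61°  ✓
  (1,4): δ = 31.48°  ✓
  (2,3): δ = 121.41°  ·
  (2,4): δ = 32.33°  ✓
  (3,4): δ = 90.91°  ·
antipodal pairs: 5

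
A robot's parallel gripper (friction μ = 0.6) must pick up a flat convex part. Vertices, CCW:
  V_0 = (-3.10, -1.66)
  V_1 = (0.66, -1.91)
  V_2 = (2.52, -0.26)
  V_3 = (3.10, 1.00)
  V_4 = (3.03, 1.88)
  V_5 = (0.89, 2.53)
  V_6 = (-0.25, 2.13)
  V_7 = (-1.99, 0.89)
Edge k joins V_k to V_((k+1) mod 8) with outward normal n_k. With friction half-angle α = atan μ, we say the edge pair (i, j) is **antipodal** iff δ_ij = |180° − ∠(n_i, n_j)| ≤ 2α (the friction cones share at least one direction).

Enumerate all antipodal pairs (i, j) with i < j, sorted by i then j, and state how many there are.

α = atan 0.6 = 30.96°;  2α = 61.93°
n_0 = (-0.0663, -0.9978)
n_1 = (+0.6636, -0.7481)
n_2 = (+0.9084, -0.4181)
n_3 = (+0.9969, +0.0793)
n_4 = (+0.2906, +0.9568)
n_5 = (-0.3311, +0.9436)
n_6 = (-0.5804, +0.8144)
n_7 = (-0.9169, +0.3991)
  (0,1): δ = 134.62°  ·
  (0,2): δ = 110.91°  ·
  (0,3): δ = 81.65°  ·
  (0,4): δ = 13.09°  ✓
  (0,5): δ = 23.14°  ✓
  (0,6): δ = 39.28°  ✓
  (0,7): δ = 70.28°  ·
  (1,2): δ = 156.29°  ·
  (1,3): δ = 127.03°  ·
  (1,4): δ = 58.47°  ✓
  (1,5): δ = 22.24°  ✓
  (1,6): δ = 6.10°  ✓
  (1,7): δ = 24.90°  ✓
  (2,3): δ = 150.73°  ·
  (2,4): δ = 82.18°  ·
  (2,5): δ = 45.95°  ✓
  (2,6): δ = 29.81°  ✓
  (2,7): δ = 1.19°  ✓
  (3,4): δ = 111.44°  ·
  (3,5): δ = 75.21°  ·
  (3,6): δ = 59.07°  ✓
  (3,7): δ = 28.07°  ✓
  (4,5): δ = 143.77°  ·
  (4,6): δ = 127.63°  ·
  (4,7): δ = 96.63°  ·
  (5,6): δ = 163.86°  ·
  (5,7): δ = 132.86°  ·
  (6,7): δ = 149.00°  ·
antipodal pairs: 12

count = 12; pairs: (0,4), (0,5), (0,6), (1,4), (1,5), (1,6), (1,7), (2,5), (2,6), (2,7), (3,6), (3,7)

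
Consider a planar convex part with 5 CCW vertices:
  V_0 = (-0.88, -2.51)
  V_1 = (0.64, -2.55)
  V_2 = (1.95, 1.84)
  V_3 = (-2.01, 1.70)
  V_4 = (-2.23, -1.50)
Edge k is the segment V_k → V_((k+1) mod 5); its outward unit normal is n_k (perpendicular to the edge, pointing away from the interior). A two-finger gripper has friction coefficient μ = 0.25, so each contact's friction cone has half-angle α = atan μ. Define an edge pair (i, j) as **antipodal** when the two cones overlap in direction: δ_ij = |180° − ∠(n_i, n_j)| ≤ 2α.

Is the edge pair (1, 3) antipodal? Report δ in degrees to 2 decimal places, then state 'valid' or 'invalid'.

δ = 12.68°, valid

α = atan 0.25 = 14.04°;  2α = 28.07°
edge 1: e_1 = (+1.31, +4.39);  n_1 = (+0.9582, -0.2859)
edge 3: e_3 = (-0.22, -3.20);  n_3 = (-0.9976, +0.0686)
∠(n_1, n_3) = 167.32°
δ = |180° − 167.32°| = 12.68°
12.68° ≤ 2α = 28.07°  →  valid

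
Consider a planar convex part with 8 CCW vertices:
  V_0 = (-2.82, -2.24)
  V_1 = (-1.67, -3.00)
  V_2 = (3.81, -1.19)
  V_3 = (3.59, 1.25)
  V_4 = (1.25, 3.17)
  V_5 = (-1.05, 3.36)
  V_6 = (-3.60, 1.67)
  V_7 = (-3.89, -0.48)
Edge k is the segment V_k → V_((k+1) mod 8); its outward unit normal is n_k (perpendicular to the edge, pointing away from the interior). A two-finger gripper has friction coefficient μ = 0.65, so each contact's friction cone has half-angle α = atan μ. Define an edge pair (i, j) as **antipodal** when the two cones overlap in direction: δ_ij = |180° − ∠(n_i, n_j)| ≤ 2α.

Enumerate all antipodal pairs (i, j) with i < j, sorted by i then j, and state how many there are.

count = 13; pairs: (0,2), (0,3), (0,4), (1,3), (1,4), (1,5), (1,6), (2,5), (2,6), (2,7), (3,6), (3,7), (4,7)

α = atan 0.65 = 33.02°;  2α = 66.05°
n_0 = (-0.5513, -0.8343)
n_1 = (+0.3136, -0.9495)
n_2 = (+0.9960, +0.0898)
n_3 = (+0.6343, +0.7731)
n_4 = (+0.0823, +0.9966)
n_5 = (-0.5524, +0.8336)
n_6 = (-0.9910, +0.1337)
n_7 = (-0.8545, -0.5195)
  (0,1): δ = 128.26°  ·
  (0,2): δ = 51.39°  ✓
  (0,3): δ = 5.91°  ✓
  (0,4): δ = 28.74°  ✓
  (0,5): δ = 66.99°  ·
  (0,6): δ = 115.78°  ·
  (0,7): δ = 154.76°  ·
  (1,2): δ = 103.13°  ·
  (1,3): δ = 57.65°  ✓
  (1,4): δ = 23.00°  ✓
  (1,5): δ = 15.26°  ✓
  (1,6): δ = 64.04°  ✓
  (1,7): δ = 103.02°  ·
  (2,3): δ = 134.52°  ·
  (2,4): δ = 99.87°  ·
  (2,5): δ = 61.62°  ✓
  (2,6): δ = 12.83°  ✓
  (2,7): δ = 26.15°  ✓
  (3,4): δ = 145.35°  ·
  (3,5): δ = 107.10°  ·
  (3,6): δ = 58.31°  ✓
  (3,7): δ = 19.33°  ✓
  (4,5): δ = 141.74°  ·
  (4,6): δ = 92.96°  ·
  (4,7): δ = 53.98°  ✓
  (5,6): δ = 131.22°  ·
  (5,7): δ = 92.24°  ·
  (6,7): δ = 141.02°  ·
antipodal pairs: 13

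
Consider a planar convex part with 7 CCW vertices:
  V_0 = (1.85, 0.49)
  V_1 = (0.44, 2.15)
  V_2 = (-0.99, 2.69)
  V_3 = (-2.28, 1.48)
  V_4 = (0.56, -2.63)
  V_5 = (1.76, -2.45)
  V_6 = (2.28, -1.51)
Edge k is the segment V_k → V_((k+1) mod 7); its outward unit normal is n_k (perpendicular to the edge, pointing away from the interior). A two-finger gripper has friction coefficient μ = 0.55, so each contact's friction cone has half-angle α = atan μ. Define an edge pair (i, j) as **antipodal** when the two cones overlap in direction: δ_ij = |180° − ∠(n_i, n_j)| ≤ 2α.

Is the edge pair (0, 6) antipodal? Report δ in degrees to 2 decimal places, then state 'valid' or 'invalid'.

δ = 151.79°, invalid

α = atan 0.55 = 28.81°;  2α = 57.62°
edge 0: e_0 = (-1.41, +1.66);  n_0 = (+0.7622, +0.6474)
edge 6: e_6 = (-0.43, +2.00);  n_6 = (+0.9777, +0.2102)
∠(n_0, n_6) = 28.21°
δ = |180° − 28.21°| = 151.79°
151.79° > 2α = 57.62°  →  invalid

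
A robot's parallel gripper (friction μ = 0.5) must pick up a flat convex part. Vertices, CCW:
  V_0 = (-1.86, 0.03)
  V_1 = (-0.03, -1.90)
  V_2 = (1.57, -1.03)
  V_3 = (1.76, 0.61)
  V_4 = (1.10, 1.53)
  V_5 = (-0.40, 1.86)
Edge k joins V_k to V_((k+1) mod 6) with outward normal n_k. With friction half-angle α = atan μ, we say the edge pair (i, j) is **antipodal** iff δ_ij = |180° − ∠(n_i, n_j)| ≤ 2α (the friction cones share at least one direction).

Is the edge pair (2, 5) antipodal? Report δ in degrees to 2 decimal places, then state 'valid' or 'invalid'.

α = atan 0.5 = 26.57°;  2α = 53.13°
edge 2: e_2 = (+0.19, +1.64);  n_2 = (+0.9934, -0.1151)
edge 5: e_5 = (-1.46, -1.83);  n_5 = (-0.7817, +0.6237)
∠(n_2, n_5) = 148.03°
δ = |180° − 148.03°| = 31.97°
31.97° ≤ 2α = 53.13°  →  valid

δ = 31.97°, valid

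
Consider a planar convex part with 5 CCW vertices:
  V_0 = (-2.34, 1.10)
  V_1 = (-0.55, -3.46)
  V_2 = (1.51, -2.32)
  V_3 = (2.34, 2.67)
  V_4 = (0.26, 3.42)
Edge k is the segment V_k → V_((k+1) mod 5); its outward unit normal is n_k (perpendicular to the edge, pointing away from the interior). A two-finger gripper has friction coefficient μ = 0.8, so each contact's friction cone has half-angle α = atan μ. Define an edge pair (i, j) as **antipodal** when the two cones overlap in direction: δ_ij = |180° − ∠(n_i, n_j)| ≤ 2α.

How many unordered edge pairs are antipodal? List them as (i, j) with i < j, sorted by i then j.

count = 5; pairs: (0,2), (0,3), (1,3), (1,4), (2,4)

α = atan 0.8 = 38.66°;  2α = 77.32°
n_0 = (-0.9309, -0.3654)
n_1 = (+0.4842, -0.8750)
n_2 = (+0.9864, -0.1641)
n_3 = (+0.3392, +0.9407)
n_4 = (-0.6658, +0.7461)
  (0,1): δ = 82.47°  ·
  (0,2): δ = 30.88°  ✓
  (0,3): δ = 48.74°  ✓
  (0,4): δ = 110.31°  ·
  (1,2): δ = 128.40°  ·
  (1,3): δ = 48.79°  ✓
  (1,4): δ = 12.78°  ✓
  (2,3): δ = 100.38°  ·
  (2,4): δ = 38.81°  ✓
  (3,4): δ = 118.43°  ·
antipodal pairs: 5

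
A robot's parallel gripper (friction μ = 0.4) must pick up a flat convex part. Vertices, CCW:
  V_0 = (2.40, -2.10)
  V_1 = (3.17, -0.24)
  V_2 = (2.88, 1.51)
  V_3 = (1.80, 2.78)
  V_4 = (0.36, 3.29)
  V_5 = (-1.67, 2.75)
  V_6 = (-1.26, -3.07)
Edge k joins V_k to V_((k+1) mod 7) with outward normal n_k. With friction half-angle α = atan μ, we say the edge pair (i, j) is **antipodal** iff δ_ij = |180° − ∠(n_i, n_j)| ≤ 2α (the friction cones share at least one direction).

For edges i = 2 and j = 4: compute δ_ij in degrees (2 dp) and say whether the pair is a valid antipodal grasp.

δ = 115.48°, invalid

α = atan 0.4 = 21.80°;  2α = 43.60°
edge 2: e_2 = (-1.08, +1.27);  n_2 = (+0.7618, +0.6478)
edge 4: e_4 = (-2.03, -0.54);  n_4 = (-0.2571, +0.9664)
∠(n_2, n_4) = 64.52°
δ = |180° − 64.52°| = 115.48°
115.48° > 2α = 43.60°  →  invalid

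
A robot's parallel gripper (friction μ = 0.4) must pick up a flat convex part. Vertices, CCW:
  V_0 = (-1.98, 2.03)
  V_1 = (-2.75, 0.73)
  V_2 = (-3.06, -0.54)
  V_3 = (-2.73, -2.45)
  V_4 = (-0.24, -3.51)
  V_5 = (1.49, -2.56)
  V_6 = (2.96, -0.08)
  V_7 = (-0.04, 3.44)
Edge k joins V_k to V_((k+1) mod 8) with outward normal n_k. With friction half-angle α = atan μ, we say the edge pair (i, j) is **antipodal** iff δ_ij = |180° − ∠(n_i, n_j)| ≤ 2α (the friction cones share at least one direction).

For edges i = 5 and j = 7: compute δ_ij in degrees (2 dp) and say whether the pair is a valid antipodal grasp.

δ = 23.33°, valid

α = atan 0.4 = 21.80°;  2α = 43.60°
edge 5: e_5 = (+1.47, +2.48);  n_5 = (+0.8602, -0.5099)
edge 7: e_7 = (-1.94, -1.41);  n_7 = (-0.5879, +0.8089)
∠(n_5, n_7) = 156.67°
δ = |180° − 156.67°| = 23.33°
23.33° ≤ 2α = 43.60°  →  valid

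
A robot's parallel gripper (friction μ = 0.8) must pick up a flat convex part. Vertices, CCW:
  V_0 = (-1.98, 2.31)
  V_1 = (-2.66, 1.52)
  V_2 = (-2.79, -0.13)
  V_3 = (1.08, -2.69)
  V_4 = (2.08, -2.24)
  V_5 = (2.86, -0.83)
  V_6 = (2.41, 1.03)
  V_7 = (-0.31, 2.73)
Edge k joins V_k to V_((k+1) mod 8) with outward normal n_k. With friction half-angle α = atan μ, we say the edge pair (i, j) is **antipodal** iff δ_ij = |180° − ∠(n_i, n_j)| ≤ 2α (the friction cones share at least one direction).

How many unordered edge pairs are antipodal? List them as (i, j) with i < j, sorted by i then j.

α = atan 0.8 = 38.66°;  2α = 77.32°
n_0 = (-0.7579, +0.6524)
n_1 = (-0.9969, +0.0785)
n_2 = (-0.5517, -0.8340)
n_3 = (+0.4104, -0.9119)
n_4 = (+0.8750, -0.4841)
n_5 = (+0.9720, +0.2352)
n_6 = (+0.5300, +0.8480)
n_7 = (-0.2439, +0.9698)
  (0,1): δ = 143.78°  ·
  (0,2): δ = 82.76°  ·
  (0,3): δ = 25.05°  ✓
  (0,4): δ = 11.77°  ✓
  (0,5): δ = 54.32°  ✓
  (0,6): δ = 98.72°  ·
  (0,7): δ = 144.84°  ·
  (1,2): δ = 118.98°  ·
  (1,3): δ = 61.27°  ✓
  (1,4): δ = 24.45°  ✓
  (1,5): δ = 18.11°  ✓
  (1,6): δ = 62.50°  ✓
  (1,7): δ = 108.62°  ·
  (2,3): δ = 122.29°  ·
  (2,4): δ = 85.47°  ·
  (2,5): δ = 42.91°  ✓
  (2,6): δ = 1.48°  ✓
  (2,7): δ = 47.60°  ✓
  (3,4): δ = 143.18°  ·
  (3,5): δ = 100.63°  ·
  (3,6): δ = 56.23°  ✓
  (3,7): δ = 10.11°  ✓
  (4,5): δ = 137.45°  ·
  (4,6): δ = 93.05°  ·
  (4,7): δ = 46.93°  ✓
  (5,6): δ = 135.61°  ·
  (5,7): δ = 89.48°  ·
  (6,7): δ = 133.88°  ·
antipodal pairs: 13

count = 13; pairs: (0,3), (0,4), (0,5), (1,3), (1,4), (1,5), (1,6), (2,5), (2,6), (2,7), (3,6), (3,7), (4,7)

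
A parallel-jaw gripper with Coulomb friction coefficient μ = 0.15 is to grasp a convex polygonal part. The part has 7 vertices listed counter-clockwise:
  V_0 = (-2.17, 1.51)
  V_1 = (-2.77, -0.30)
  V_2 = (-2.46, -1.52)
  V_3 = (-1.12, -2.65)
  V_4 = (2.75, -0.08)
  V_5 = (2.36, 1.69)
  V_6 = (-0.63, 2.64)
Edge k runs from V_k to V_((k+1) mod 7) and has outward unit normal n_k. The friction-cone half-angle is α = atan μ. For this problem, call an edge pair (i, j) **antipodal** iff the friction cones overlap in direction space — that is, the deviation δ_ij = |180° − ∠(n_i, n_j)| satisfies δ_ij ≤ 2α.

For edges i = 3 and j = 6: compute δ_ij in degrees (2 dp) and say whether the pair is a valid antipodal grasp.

α = atan 0.15 = 8.53°;  2α = 17.06°
edge 3: e_3 = (+3.87, +2.57);  n_3 = (+0.5532, -0.8330)
edge 6: e_6 = (-1.54, -1.13);  n_6 = (-0.5916, +0.8062)
∠(n_3, n_6) = 177.32°
δ = |180° − 177.32°| = 2.68°
2.68° ≤ 2α = 17.06°  →  valid

δ = 2.68°, valid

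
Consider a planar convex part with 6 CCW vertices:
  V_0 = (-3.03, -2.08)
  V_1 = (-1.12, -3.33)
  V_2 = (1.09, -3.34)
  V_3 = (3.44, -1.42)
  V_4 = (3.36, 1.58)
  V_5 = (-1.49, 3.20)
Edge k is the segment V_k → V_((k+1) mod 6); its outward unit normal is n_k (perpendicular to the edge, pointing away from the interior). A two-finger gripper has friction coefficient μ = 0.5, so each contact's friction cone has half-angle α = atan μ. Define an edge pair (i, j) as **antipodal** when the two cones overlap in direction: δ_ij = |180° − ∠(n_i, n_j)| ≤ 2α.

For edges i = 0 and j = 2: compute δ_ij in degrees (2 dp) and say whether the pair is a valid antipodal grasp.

δ = 107.55°, invalid

α = atan 0.5 = 26.57°;  2α = 53.13°
edge 0: e_0 = (+1.91, -1.25);  n_0 = (-0.5476, -0.8367)
edge 2: e_2 = (+2.35, +1.92);  n_2 = (+0.6327, -0.7744)
∠(n_0, n_2) = 72.45°
δ = |180° − 72.45°| = 107.55°
107.55° > 2α = 53.13°  →  invalid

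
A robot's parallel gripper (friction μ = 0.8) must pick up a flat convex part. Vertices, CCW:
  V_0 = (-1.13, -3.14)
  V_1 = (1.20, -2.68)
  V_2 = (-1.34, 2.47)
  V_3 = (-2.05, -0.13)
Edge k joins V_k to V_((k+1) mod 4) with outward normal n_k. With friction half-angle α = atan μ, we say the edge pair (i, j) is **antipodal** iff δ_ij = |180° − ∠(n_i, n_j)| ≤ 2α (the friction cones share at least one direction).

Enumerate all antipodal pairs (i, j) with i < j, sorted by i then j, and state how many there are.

count = 4; pairs: (0,1), (0,2), (1,2), (1,3)

α = atan 0.8 = 38.66°;  2α = 77.32°
n_0 = (+0.1937, -0.9811)
n_1 = (+0.8969, +0.4423)
n_2 = (-0.9647, +0.2634)
n_3 = (-0.9563, -0.2923)
  (0,1): δ = 74.92°  ✓
  (0,2): δ = 63.56°  ✓
  (0,3): δ = 95.83°  ·
  (1,2): δ = 41.53°  ✓
  (1,3): δ = 9.26°  ✓
  (2,3): δ = 147.73°  ·
antipodal pairs: 4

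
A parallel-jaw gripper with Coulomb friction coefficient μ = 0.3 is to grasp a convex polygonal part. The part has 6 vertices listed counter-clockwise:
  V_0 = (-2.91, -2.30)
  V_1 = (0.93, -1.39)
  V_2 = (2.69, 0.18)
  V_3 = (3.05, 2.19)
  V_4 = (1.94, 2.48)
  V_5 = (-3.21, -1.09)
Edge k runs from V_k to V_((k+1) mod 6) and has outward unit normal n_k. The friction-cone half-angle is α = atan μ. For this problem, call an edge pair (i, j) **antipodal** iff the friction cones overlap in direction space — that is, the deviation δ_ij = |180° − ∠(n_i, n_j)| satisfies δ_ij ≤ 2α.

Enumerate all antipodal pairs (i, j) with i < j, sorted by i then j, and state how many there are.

α = atan 0.3 = 16.70°;  2α = 33.40°
n_0 = (+0.2306, -0.9731)
n_1 = (+0.6657, -0.7462)
n_2 = (+0.9843, -0.1763)
n_3 = (+0.2528, +0.9675)
n_4 = (-0.5697, +0.8218)
n_5 = (-0.9706, -0.2406)
  (0,1): δ = 151.60°  ·
  (0,2): δ = 113.49°  ·
  (0,3): δ = 27.97°  ✓
  (0,4): δ = 21.40°  ✓
  (0,5): δ = 90.59°  ·
  (1,2): δ = 141.89°  ·
  (1,3): δ = 56.38°  ·
  (1,4): δ = 7.00°  ✓
  (1,5): δ = 62.19°  ·
  (2,3): δ = 94.49°  ·
  (2,4): δ = 45.12°  ·
  (2,5): δ = 24.08°  ✓
  (3,4): δ = 130.63°  ·
  (3,5): δ = 61.43°  ·
  (4,5): δ = 110.81°  ·
antipodal pairs: 4

count = 4; pairs: (0,3), (0,4), (1,4), (2,5)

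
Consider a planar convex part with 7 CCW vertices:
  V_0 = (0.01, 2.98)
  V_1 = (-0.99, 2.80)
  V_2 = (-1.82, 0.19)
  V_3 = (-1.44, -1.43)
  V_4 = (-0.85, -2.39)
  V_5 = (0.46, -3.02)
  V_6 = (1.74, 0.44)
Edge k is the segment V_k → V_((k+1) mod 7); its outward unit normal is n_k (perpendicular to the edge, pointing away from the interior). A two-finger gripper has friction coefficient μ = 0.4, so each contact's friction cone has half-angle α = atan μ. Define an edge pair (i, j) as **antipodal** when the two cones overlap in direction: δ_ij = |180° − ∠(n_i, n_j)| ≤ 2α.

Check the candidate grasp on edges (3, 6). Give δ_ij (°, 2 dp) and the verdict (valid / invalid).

δ = 2.68°, valid

α = atan 0.4 = 21.80°;  2α = 43.60°
edge 3: e_3 = (+0.59, -0.96);  n_3 = (-0.8520, -0.5236)
edge 6: e_6 = (-1.73, +2.54);  n_6 = (+0.8265, +0.5629)
∠(n_3, n_6) = 177.32°
δ = |180° − 177.32°| = 2.68°
2.68° ≤ 2α = 43.60°  →  valid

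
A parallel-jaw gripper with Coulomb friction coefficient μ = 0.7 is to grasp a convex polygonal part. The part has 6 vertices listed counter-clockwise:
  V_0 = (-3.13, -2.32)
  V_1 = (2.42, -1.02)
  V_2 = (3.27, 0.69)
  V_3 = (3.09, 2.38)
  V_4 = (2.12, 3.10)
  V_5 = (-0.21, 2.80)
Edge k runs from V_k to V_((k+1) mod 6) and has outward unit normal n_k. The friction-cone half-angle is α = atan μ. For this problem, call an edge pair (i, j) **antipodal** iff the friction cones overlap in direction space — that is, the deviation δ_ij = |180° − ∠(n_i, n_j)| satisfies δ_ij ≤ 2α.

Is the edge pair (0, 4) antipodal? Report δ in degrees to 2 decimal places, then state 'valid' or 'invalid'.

α = atan 0.7 = 34.99°;  2α = 69.98°
edge 0: e_0 = (+5.55, +1.30);  n_0 = (+0.2281, -0.9736)
edge 4: e_4 = (-2.33, -0.30);  n_4 = (-0.1277, +0.9918)
∠(n_0, n_4) = 174.15°
δ = |180° − 174.15°| = 5.85°
5.85° ≤ 2α = 69.98°  →  valid

δ = 5.85°, valid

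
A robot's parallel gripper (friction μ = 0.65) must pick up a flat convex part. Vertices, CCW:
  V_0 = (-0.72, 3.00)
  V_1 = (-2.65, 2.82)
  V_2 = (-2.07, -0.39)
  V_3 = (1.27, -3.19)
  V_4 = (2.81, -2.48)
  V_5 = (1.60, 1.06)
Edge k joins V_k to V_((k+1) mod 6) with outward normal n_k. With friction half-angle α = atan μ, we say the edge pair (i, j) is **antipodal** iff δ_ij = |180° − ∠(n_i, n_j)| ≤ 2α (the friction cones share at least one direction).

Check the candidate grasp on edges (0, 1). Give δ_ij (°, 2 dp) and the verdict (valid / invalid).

δ = 85.09°, invalid

α = atan 0.65 = 33.02°;  2α = 66.05°
edge 0: e_0 = (-1.93, -0.18);  n_0 = (-0.0929, +0.9957)
edge 1: e_1 = (+0.58, -3.21);  n_1 = (-0.9841, -0.1778)
∠(n_0, n_1) = 94.91°
δ = |180° − 94.91°| = 85.09°
85.09° > 2α = 66.05°  →  invalid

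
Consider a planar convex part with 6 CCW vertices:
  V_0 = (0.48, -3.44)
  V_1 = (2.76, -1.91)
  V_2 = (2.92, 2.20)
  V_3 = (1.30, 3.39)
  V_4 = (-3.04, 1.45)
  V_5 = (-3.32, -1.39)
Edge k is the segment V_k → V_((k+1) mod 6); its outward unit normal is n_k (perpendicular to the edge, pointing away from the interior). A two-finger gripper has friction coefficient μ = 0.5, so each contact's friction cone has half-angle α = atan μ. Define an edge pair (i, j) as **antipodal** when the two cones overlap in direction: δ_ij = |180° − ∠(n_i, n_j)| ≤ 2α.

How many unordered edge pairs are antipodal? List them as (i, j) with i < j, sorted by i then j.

α = atan 0.5 = 26.57°;  2α = 53.13°
n_0 = (+0.5572, -0.8304)
n_1 = (+0.9992, -0.0389)
n_2 = (+0.5920, +0.8059)
n_3 = (-0.4081, +0.9129)
n_4 = (-0.9952, +0.0981)
n_5 = (-0.4748, -0.8801)
  (0,1): δ = 126.09°  ·
  (0,2): δ = 70.16°  ·
  (0,3): δ = 9.78°  ✓
  (0,4): δ = 50.51°  ✓
  (0,5): δ = 117.79°  ·
  (1,2): δ = 124.07°  ·
  (1,3): δ = 63.69°  ·
  (1,4): δ = 3.40°  ✓
  (1,5): δ = 63.88°  ·
  (2,3): δ = 119.62°  ·
  (2,4): δ = 59.33°  ·
  (2,5): δ = 7.95°  ✓
  (3,4): δ = 119.72°  ·
  (3,5): δ = 52.43°  ✓
  (4,5): δ = 112.72°  ·
antipodal pairs: 5

count = 5; pairs: (0,3), (0,4), (1,4), (2,5), (3,5)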